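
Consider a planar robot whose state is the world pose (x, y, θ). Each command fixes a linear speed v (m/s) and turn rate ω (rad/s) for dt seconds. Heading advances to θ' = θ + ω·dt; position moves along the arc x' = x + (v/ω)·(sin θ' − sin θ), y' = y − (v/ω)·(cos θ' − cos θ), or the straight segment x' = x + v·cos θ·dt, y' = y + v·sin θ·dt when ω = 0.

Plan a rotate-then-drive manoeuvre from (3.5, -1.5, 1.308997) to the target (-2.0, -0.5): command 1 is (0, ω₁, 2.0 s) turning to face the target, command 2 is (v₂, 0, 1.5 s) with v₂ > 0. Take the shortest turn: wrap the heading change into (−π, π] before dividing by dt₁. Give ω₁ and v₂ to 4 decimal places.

ω₁ = 0.8264, v₂ = 3.7268

heading to target = atan2(-0.5−-1.5, -2−3.5) = 2.9617
Δθ = wrap(2.9617 − 1.3090) = 1.6527; ω₁ = Δθ/dt₁ = 0.8264
distance = √((-2−3.5)² + (-0.5−-1.5)²) = 5.5902; v₂ = distance/dt₂ = 3.7268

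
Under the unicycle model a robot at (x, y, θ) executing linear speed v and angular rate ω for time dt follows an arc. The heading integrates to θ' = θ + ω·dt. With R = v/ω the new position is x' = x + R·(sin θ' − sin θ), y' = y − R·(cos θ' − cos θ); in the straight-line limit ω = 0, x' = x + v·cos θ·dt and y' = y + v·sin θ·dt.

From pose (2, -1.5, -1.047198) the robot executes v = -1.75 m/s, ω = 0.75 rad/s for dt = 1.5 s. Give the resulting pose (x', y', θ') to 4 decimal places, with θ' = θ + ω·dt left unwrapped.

(-0.2021, -0.3404, 0.0778)

θ' = -1.0472 + 0.75·1.5 = 0.0778
R = v/ω = -1.75/0.75 = -2.3333
x' = 2 + -2.3333·(sin 0.0778 − sin -1.0472) = -0.2021
y' = -1.5 − -2.3333·(cos 0.0778 − cos -1.0472) = -0.3404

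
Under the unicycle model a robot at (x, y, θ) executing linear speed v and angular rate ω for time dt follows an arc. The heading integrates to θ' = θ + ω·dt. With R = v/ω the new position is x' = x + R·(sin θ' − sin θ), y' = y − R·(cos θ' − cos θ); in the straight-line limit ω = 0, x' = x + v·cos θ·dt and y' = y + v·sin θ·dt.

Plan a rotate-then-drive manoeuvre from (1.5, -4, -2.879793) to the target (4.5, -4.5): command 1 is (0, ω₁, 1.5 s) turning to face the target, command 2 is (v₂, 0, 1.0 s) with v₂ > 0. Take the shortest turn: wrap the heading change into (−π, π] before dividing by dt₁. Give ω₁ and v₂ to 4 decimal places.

ω₁ = 1.8098, v₂ = 3.0414

heading to target = atan2(-4.5−-4, 4.5−1.5) = -0.1651
Δθ = wrap(-0.1651 − -2.8798) = 2.7146; ω₁ = Δθ/dt₁ = 1.8098
distance = √((4.5−1.5)² + (-4.5−-4)²) = 3.0414; v₂ = distance/dt₂ = 3.0414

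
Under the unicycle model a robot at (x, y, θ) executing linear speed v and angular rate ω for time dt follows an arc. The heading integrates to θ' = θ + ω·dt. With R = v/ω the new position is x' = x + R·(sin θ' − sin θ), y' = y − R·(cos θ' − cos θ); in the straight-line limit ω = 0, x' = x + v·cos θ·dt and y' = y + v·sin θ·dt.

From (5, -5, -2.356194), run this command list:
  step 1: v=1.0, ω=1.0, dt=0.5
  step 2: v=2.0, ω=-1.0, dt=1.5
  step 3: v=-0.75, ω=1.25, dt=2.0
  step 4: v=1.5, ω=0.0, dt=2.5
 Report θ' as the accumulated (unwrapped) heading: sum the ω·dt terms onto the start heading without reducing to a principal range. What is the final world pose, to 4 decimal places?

step 1: θ'=-1.8562 (R=1.0000) → pose (4.7476, -5.4256, -1.8562)
step 2: θ'=-3.3562 (R=-2.0000) → pose (2.4025, -6.8166, -3.3562)
step 3: θ'=-0.8562 (R=-0.6000) → pose (2.9835, -5.8372, -0.8562)
step 4: θ'=-0.8562 (straight) → pose (5.4410, -8.6698, -0.8562)

(5.4410, -8.6698, -0.8562)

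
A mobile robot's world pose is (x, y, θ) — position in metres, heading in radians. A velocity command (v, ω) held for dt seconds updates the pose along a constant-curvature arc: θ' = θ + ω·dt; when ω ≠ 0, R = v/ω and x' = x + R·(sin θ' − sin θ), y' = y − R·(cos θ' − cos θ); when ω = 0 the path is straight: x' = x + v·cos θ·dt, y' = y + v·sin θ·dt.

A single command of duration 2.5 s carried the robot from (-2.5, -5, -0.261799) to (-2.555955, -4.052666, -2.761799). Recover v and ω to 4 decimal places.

v = -0.5000, ω = -1.0000

Δθ = -2.761799 − -0.261799 = -2.500000
ω = Δθ/dt = -2.500000/2.5 = -1.0000
R = −Δy/(cos θ' − cos θ) = 0.5000
v = R·ω = 0.5000·-1.0000 = -0.5000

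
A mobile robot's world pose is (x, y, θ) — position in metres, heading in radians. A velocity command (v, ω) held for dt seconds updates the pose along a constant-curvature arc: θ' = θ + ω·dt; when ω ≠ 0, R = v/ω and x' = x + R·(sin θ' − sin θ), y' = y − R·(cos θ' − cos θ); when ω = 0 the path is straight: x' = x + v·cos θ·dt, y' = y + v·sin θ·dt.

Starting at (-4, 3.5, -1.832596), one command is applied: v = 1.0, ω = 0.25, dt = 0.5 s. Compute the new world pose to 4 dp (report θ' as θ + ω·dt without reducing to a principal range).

θ' = -1.8326 + 0.25·0.5 = -1.7076
R = v/ω = 1.0/0.25 = 4.0000
x' = -4 + 4.0000·(sin -1.7076 − sin -1.8326) = -4.0989
y' = 3.5 − 4.0000·(cos -1.7076 − cos -1.8326) = 3.0102

(-4.0989, 3.0102, -1.7076)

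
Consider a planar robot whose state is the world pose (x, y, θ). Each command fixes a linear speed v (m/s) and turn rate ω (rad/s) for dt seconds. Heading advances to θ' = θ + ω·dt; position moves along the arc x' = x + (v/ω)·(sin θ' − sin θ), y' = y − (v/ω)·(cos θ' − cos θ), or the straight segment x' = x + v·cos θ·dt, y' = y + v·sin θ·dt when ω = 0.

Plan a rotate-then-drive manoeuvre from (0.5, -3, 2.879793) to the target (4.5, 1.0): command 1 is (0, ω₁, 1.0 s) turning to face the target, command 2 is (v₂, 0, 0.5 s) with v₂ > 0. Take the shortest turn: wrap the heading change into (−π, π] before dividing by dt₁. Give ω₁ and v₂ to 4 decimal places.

heading to target = atan2(1−-3, 4.5−0.5) = 0.7854
Δθ = wrap(0.7854 − 2.8798) = -2.0944; ω₁ = Δθ/dt₁ = -2.0944
distance = √((4.5−0.5)² + (1−-3)²) = 5.6569; v₂ = distance/dt₂ = 11.3137

ω₁ = -2.0944, v₂ = 11.3137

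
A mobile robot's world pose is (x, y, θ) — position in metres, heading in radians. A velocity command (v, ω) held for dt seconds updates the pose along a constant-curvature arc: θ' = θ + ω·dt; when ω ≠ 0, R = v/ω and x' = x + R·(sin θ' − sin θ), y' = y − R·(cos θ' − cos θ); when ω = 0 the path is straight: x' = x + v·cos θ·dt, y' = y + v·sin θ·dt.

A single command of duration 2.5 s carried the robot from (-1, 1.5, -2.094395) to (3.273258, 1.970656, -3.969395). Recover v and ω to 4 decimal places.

Δθ = -3.969395 − -2.094395 = -1.875000
ω = Δθ/dt = -1.875000/2.5 = -0.7500
R = Δx/(sin θ' − sin θ) = 2.6667
v = R·ω = 2.6667·-0.7500 = -2.0000

v = -2.0000, ω = -0.7500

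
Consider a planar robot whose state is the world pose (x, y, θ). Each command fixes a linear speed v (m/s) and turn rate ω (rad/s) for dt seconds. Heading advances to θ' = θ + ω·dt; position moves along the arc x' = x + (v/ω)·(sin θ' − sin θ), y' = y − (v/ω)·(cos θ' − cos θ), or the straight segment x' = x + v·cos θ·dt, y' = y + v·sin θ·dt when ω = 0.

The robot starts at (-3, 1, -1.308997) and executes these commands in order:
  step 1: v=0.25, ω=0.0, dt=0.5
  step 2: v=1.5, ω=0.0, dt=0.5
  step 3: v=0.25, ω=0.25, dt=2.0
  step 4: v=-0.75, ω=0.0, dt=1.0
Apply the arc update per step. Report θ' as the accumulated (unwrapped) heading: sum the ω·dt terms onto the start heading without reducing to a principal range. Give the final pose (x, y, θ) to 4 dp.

step 1: θ'=-1.3090 (straight) → pose (-2.9676, 0.8793, -1.3090)
step 2: θ'=-1.3090 (straight) → pose (-2.7735, 0.1548, -1.3090)
step 3: θ'=-0.8090 (R=1.0000) → pose (-2.5312, -0.2766, -0.8090)
step 4: θ'=-0.8090 (straight) → pose (-3.0489, 0.2661, -0.8090)

(-3.0489, 0.2661, -0.8090)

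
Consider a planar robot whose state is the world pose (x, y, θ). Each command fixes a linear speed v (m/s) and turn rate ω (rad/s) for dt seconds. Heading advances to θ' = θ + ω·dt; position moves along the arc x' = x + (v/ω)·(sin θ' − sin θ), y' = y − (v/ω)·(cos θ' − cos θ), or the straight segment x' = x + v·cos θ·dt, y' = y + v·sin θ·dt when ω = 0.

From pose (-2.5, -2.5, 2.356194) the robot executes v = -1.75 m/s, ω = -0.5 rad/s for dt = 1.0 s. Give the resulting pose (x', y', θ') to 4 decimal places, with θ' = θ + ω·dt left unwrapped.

(-1.6165, -3.9895, 1.8562)

θ' = 2.3562 + -0.5·1.0 = 1.8562
R = v/ω = -1.75/-0.5 = 3.5000
x' = -2.5 + 3.5000·(sin 1.8562 − sin 2.3562) = -1.6165
y' = -2.5 − 3.5000·(cos 1.8562 − cos 2.3562) = -3.9895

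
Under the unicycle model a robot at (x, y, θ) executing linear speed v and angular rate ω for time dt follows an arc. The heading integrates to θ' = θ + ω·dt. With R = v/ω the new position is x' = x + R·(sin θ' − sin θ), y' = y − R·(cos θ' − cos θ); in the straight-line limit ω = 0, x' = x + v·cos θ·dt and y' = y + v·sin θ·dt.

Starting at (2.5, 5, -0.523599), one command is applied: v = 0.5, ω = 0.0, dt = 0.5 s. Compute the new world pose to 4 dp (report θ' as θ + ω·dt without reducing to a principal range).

(2.7165, 4.8750, -0.5236)

θ' = -0.5236 + 0.0·0.5 = -0.5236
ω = 0 → straight: x' = 2.5 + 0.5·cos(-0.5236)·0.5 = 2.7165
y' = 5 + 0.5·sin(-0.5236)·0.5 = 4.8750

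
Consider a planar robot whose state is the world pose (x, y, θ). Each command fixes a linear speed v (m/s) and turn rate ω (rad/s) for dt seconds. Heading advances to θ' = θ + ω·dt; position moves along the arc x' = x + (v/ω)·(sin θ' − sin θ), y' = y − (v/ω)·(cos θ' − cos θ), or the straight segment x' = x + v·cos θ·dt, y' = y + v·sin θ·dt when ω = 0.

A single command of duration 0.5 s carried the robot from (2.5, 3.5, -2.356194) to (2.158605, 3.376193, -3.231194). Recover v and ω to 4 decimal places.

Δθ = -3.231194 − -2.356194 = -0.875000
ω = Δθ/dt = -0.875000/0.5 = -1.7500
R = Δx/(sin θ' − sin θ) = -0.4286
v = R·ω = -0.4286·-1.7500 = 0.7500

v = 0.7500, ω = -1.7500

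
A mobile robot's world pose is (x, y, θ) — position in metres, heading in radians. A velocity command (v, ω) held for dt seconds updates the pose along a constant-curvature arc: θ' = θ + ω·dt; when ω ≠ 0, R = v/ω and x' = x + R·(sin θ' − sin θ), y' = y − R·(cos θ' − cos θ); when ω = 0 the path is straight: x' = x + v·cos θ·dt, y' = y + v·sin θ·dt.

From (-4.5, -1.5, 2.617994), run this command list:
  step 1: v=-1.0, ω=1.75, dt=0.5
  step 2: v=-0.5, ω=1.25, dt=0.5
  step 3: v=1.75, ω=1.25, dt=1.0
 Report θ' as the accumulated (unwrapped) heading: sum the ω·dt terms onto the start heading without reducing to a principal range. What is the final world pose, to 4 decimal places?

step 1: θ'=3.4930 (R=-0.5714) → pose (-4.0176, -1.5416, 3.4930)
step 2: θ'=4.1180 (R=-0.4000) → pose (-3.8239, -1.3901, 4.1180)
step 3: θ'=5.3680 (R=1.4000) → pose (-3.7738, -3.0276, 5.3680)

(-3.7738, -3.0276, 5.3680)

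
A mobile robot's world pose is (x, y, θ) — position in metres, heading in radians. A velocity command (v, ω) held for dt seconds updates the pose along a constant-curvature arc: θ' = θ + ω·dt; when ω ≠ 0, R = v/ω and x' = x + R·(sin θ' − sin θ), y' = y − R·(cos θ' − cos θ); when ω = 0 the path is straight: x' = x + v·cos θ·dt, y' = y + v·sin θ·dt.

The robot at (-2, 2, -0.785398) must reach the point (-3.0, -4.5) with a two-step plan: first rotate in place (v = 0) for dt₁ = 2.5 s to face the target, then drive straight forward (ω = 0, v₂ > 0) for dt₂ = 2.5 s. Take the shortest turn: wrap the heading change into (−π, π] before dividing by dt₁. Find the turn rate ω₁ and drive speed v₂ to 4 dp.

ω₁ = -0.3752, v₂ = 2.6306

heading to target = atan2(-4.5−2, -3−-2) = -1.7234
Δθ = wrap(-1.7234 − -0.7854) = -0.9380; ω₁ = Δθ/dt₁ = -0.3752
distance = √((-3−-2)² + (-4.5−2)²) = 6.5765; v₂ = distance/dt₂ = 2.6306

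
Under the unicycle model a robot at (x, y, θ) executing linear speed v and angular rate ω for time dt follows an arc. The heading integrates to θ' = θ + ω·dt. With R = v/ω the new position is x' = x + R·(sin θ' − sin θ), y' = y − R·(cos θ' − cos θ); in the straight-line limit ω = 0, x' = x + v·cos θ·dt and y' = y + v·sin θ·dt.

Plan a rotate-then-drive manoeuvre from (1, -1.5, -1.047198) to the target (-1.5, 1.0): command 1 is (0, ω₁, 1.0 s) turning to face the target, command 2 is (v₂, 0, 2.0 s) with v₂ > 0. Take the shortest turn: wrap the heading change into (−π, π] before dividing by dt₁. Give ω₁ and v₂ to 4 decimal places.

ω₁ = -2.8798, v₂ = 1.7678

heading to target = atan2(1−-1.5, -1.5−1) = 2.3562
Δθ = wrap(2.3562 − -1.0472) = -2.8798; ω₁ = Δθ/dt₁ = -2.8798
distance = √((-1.5−1)² + (1−-1.5)²) = 3.5355; v₂ = distance/dt₂ = 1.7678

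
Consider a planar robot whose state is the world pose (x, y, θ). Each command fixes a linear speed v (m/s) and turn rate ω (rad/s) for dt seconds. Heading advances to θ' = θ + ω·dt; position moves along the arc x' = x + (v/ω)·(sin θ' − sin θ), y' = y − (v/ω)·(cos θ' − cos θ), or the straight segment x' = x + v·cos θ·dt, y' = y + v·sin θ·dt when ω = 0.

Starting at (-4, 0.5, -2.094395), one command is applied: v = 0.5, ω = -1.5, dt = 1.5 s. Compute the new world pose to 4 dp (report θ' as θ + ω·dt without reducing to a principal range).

θ' = -2.0944 + -1.5·1.5 = -4.3444
R = v/ω = 0.5/-1.5 = -0.3333
x' = -4 + -0.3333·(sin -4.3444 − sin -2.0944) = -4.5997
y' = 0.5 − -0.3333·(cos -4.3444 − cos -2.0944) = 0.5468

(-4.5997, 0.5468, -4.3444)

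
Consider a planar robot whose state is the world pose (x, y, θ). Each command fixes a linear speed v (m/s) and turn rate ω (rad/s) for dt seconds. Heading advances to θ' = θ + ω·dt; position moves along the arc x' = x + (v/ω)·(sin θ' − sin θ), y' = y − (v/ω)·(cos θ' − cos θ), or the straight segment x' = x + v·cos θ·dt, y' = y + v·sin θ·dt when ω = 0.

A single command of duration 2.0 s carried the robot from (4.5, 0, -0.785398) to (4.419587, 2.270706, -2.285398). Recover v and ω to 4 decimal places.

Δθ = -2.285398 − -0.785398 = -1.500000
ω = Δθ/dt = -1.500000/2.0 = -0.7500
R = −Δy/(cos θ' − cos θ) = 1.6667
v = R·ω = 1.6667·-0.7500 = -1.2500

v = -1.2500, ω = -0.7500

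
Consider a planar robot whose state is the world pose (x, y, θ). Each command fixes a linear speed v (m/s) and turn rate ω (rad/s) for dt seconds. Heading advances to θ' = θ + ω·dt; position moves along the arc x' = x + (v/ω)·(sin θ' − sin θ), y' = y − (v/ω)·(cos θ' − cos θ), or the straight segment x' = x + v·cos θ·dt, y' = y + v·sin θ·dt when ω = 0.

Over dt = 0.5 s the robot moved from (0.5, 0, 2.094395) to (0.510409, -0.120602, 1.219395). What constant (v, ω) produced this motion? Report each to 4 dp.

v = -0.2500, ω = -1.7500

Δθ = 1.219395 − 2.094395 = -0.875000
ω = Δθ/dt = -0.875000/0.5 = -1.7500
R = −Δy/(cos θ' − cos θ) = 0.1429
v = R·ω = 0.1429·-1.7500 = -0.2500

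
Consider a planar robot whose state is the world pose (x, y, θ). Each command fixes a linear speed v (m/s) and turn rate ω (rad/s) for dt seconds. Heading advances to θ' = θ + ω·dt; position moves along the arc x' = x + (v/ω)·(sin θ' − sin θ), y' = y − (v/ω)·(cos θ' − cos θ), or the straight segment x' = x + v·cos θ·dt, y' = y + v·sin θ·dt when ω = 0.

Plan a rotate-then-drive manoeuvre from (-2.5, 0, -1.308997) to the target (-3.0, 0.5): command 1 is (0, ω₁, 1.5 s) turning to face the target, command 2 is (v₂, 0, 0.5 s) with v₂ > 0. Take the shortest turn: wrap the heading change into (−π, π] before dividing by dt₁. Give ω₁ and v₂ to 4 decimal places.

ω₁ = -1.7453, v₂ = 1.4142

heading to target = atan2(0.5−0, -3−-2.5) = 2.3562
Δθ = wrap(2.3562 − -1.3090) = -2.6180; ω₁ = Δθ/dt₁ = -1.7453
distance = √((-3−-2.5)² + (0.5−0)²) = 0.7071; v₂ = distance/dt₂ = 1.4142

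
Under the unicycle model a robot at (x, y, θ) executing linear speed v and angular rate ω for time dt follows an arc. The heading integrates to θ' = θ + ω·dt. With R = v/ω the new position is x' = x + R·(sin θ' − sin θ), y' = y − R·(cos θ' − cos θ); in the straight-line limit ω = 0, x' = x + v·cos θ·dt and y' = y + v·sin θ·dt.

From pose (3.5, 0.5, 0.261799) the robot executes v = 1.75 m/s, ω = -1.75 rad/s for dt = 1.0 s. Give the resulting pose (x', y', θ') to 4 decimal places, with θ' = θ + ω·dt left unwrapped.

(4.7554, -0.3834, -1.4882)

θ' = 0.2618 + -1.75·1.0 = -1.4882
R = v/ω = 1.75/-1.75 = -1.0000
x' = 3.5 + -1.0000·(sin -1.4882 − sin 0.2618) = 4.7554
y' = 0.5 − -1.0000·(cos -1.4882 − cos 0.2618) = -0.3834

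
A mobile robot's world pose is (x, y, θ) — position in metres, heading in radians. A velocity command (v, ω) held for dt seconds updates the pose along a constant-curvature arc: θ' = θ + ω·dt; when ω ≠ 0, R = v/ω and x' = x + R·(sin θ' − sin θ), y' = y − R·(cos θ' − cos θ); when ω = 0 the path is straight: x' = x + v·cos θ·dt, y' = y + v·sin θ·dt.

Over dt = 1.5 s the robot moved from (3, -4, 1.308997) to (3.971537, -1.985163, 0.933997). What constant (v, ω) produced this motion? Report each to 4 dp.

v = 1.5000, ω = -0.2500

Δθ = 0.933997 − 1.308997 = -0.375000
ω = Δθ/dt = -0.375000/1.5 = -0.2500
R = −Δy/(cos θ' − cos θ) = -6.0000
v = R·ω = -6.0000·-0.2500 = 1.5000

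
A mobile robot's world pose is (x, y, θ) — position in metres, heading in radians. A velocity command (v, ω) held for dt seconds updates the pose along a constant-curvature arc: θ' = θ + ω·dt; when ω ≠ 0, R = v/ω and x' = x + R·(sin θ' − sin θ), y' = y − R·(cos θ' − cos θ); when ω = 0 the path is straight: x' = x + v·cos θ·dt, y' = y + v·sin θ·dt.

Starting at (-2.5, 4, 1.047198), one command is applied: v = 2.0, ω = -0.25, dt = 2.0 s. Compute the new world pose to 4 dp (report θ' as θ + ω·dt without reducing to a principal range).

(0.2658, 6.8319, 0.5472)

θ' = 1.0472 + -0.25·2.0 = 0.5472
R = v/ω = 2.0/-0.25 = -8.0000
x' = -2.5 + -8.0000·(sin 0.5472 − sin 1.0472) = 0.2658
y' = 4 − -8.0000·(cos 0.5472 − cos 1.0472) = 6.8319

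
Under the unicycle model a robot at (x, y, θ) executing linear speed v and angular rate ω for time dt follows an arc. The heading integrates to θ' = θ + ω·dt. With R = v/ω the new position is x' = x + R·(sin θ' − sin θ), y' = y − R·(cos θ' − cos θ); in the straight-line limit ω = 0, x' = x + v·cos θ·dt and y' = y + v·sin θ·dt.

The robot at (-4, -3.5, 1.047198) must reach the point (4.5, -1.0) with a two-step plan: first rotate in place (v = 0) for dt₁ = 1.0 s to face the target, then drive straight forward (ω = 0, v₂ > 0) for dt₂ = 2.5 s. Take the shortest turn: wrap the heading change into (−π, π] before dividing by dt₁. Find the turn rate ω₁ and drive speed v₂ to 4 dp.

ω₁ = -0.7611, v₂ = 3.5440

heading to target = atan2(-1−-3.5, 4.5−-4) = 0.2861
Δθ = wrap(0.2861 − 1.0472) = -0.7611; ω₁ = Δθ/dt₁ = -0.7611
distance = √((4.5−-4)² + (-1−-3.5)²) = 8.8600; v₂ = distance/dt₂ = 3.5440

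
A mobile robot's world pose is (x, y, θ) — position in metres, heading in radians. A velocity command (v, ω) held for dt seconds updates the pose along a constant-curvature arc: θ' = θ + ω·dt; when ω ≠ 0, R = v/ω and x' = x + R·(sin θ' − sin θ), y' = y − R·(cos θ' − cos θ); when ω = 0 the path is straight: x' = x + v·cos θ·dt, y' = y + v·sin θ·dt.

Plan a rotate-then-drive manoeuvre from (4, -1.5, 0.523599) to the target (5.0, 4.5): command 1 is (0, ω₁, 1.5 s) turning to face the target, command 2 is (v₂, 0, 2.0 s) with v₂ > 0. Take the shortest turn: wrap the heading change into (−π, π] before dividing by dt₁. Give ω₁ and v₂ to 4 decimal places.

heading to target = atan2(4.5−-1.5, 5−4) = 1.4056
Δθ = wrap(1.4056 − 0.5236) = 0.8820; ω₁ = Δθ/dt₁ = 0.5880
distance = √((5−4)² + (4.5−-1.5)²) = 6.0828; v₂ = distance/dt₂ = 3.0414

ω₁ = 0.5880, v₂ = 3.0414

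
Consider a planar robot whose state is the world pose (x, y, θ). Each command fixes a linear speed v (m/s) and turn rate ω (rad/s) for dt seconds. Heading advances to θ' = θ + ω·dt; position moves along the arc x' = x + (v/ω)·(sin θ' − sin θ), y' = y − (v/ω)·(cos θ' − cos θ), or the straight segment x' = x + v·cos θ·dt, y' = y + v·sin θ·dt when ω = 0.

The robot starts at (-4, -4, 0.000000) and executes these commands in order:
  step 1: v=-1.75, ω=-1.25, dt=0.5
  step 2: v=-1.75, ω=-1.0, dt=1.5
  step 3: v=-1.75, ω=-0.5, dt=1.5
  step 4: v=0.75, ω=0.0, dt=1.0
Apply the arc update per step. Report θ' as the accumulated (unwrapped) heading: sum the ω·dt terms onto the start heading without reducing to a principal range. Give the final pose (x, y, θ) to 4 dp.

step 1: θ'=-0.6250 (R=1.4000) → pose (-4.8191, -3.7353, -0.6250)
step 2: θ'=-2.1250 (R=1.7500) → pose (-5.2833, -1.3952, -2.1250)
step 3: θ'=-2.8750 (R=3.5000) → pose (-3.2292, 0.1392, -2.8750)
step 4: θ'=-2.8750 (straight) → pose (-3.9527, -0.0584, -2.8750)

(-3.9527, -0.0584, -2.8750)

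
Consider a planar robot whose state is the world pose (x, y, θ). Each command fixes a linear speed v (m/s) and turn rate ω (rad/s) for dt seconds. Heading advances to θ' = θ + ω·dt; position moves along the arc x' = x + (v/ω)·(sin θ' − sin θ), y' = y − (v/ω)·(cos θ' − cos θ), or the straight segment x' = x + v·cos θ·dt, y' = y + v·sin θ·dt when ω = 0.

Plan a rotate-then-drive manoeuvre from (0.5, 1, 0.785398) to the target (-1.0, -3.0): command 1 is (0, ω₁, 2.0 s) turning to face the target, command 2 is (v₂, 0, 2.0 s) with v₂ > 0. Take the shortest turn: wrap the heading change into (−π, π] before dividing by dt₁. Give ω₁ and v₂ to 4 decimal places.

heading to target = atan2(-3−1, -1−0.5) = -1.9296
Δθ = wrap(-1.9296 − 0.7854) = -2.7150; ω₁ = Δθ/dt₁ = -1.3575
distance = √((-1−0.5)² + (-3−1)²) = 4.2720; v₂ = distance/dt₂ = 2.1360

ω₁ = -1.3575, v₂ = 2.1360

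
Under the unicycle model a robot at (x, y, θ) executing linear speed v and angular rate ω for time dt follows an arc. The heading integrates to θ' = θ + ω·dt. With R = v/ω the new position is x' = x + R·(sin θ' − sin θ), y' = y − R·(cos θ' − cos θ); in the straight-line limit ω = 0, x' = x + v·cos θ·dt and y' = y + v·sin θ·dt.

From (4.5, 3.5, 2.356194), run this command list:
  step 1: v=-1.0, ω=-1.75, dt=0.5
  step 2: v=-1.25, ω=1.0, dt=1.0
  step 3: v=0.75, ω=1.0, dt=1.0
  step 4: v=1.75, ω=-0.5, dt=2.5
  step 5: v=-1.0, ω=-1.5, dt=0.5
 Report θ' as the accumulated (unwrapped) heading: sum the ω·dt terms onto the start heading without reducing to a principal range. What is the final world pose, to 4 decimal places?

step 1: θ'=1.4812 (R=0.5714) → pose (4.6651, 3.0448, 1.4812)
step 2: θ'=2.4812 (R=-1.2500) → pose (5.1433, 1.9458, 2.4812)
step 3: θ'=3.4812 (R=0.7500) → pose (4.4334, 2.0606, 3.4812)
step 4: θ'=2.2312 (R=-3.5000) → pose (0.5034, 3.2137, 2.2312)
step 5: θ'=1.4812 (R=0.6667) → pose (0.6408, 2.7451, 1.4812)

(0.6408, 2.7451, 1.4812)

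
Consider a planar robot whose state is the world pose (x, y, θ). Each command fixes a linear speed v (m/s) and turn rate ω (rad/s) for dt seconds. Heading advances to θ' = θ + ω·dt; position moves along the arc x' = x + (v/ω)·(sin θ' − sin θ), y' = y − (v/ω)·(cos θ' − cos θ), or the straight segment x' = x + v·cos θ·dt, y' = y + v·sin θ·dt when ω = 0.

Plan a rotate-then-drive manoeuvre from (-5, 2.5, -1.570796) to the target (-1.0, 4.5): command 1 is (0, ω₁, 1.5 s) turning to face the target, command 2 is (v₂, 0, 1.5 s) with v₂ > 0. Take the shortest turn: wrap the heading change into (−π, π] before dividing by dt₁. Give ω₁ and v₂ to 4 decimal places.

ω₁ = 1.3563, v₂ = 2.9814

heading to target = atan2(4.5−2.5, -1−-5) = 0.4636
Δθ = wrap(0.4636 − -1.5708) = 2.0344; ω₁ = Δθ/dt₁ = 1.3563
distance = √((-1−-5)² + (4.5−2.5)²) = 4.4721; v₂ = distance/dt₂ = 2.9814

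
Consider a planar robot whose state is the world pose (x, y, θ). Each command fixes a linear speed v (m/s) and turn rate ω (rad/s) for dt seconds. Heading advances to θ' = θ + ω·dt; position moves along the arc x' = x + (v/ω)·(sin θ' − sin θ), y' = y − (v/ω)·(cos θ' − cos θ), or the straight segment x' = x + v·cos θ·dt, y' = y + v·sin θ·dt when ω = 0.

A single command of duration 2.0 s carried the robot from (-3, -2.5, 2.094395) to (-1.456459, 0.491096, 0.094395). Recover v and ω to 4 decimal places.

v = 2.0000, ω = -1.0000

Δθ = 0.094395 − 2.094395 = -2.000000
ω = Δθ/dt = -2.000000/2.0 = -1.0000
R = −Δy/(cos θ' − cos θ) = -2.0000
v = R·ω = -2.0000·-1.0000 = 2.0000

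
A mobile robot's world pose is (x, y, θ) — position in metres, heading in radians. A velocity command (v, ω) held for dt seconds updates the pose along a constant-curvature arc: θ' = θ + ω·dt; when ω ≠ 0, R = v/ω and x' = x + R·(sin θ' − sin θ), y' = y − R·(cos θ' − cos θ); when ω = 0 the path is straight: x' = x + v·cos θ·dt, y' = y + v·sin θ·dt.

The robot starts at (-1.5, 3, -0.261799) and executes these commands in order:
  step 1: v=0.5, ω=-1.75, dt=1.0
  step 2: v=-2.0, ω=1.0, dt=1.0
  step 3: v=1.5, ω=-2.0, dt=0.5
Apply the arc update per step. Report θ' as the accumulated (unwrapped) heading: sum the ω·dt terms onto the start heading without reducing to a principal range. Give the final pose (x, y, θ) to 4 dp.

step 1: θ'=-2.0118 (R=-0.2857) → pose (-1.3156, 2.6021, -2.0118)
step 2: θ'=-1.0118 (R=-2.0000) → pose (-1.4286, 4.5164, -1.0118)
step 3: θ'=-2.0118 (R=-0.7500) → pose (-1.3862, 3.7985, -2.0118)

(-1.3862, 3.7985, -2.0118)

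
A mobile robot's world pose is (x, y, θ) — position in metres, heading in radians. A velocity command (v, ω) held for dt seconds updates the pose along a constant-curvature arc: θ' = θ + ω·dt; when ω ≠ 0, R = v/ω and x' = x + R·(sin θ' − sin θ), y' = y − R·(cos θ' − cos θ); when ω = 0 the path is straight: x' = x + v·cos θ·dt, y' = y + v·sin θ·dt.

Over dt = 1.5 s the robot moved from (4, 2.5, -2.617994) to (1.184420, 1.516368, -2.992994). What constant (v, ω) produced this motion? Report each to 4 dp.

Δθ = -2.992994 − -2.617994 = -0.375000
ω = Δθ/dt = -0.375000/1.5 = -0.2500
R = Δx/(sin θ' − sin θ) = -8.0000
v = R·ω = -8.0000·-0.2500 = 2.0000

v = 2.0000, ω = -0.2500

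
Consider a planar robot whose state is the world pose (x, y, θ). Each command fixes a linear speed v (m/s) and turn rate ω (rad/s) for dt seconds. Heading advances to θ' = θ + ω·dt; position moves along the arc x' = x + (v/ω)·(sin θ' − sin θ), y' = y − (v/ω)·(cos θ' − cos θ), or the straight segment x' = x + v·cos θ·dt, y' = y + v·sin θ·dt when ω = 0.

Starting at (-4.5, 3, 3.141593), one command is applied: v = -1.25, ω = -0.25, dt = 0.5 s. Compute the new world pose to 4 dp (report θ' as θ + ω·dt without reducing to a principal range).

(-3.8766, 2.9610, 3.0166)

θ' = 3.1416 + -0.25·0.5 = 3.0166
R = v/ω = -1.25/-0.25 = 5.0000
x' = -4.5 + 5.0000·(sin 3.0166 − sin 3.1416) = -3.8766
y' = 3 − 5.0000·(cos 3.0166 − cos 3.1416) = 2.9610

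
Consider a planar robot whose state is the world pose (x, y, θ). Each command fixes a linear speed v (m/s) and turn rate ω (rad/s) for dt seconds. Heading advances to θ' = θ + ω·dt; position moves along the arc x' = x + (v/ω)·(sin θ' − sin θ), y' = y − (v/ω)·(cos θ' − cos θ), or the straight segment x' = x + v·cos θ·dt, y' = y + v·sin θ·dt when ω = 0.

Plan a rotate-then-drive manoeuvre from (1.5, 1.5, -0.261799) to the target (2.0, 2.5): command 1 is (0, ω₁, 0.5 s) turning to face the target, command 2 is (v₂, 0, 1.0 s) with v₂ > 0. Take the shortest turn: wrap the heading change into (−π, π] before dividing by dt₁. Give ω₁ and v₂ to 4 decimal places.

heading to target = atan2(2.5−1.5, 2−1.5) = 1.1071
Δθ = wrap(1.1071 − -0.2618) = 1.3689; ω₁ = Δθ/dt₁ = 2.7379
distance = √((2−1.5)² + (2.5−1.5)²) = 1.1180; v₂ = distance/dt₂ = 1.1180

ω₁ = 2.7379, v₂ = 1.1180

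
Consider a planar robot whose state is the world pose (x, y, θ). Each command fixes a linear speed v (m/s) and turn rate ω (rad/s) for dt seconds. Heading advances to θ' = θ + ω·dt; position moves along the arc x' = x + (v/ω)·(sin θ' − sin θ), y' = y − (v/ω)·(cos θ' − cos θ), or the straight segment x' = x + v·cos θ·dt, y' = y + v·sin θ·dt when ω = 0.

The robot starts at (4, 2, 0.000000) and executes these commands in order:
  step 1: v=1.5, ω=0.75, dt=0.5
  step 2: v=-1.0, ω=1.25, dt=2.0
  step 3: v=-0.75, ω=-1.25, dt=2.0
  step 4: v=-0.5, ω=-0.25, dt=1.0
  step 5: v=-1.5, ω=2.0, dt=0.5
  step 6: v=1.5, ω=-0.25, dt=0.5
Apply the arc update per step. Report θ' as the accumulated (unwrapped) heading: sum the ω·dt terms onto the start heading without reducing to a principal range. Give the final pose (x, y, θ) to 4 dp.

step 1: θ'=0.3750 (R=2.0000) → pose (4.7325, 2.1390, 0.3750)
step 2: θ'=2.8750 (R=-0.8000) → pose (4.8148, 0.6228, 2.8750)
step 3: θ'=0.3750 (R=0.6000) → pose (4.8765, -0.5143, 0.3750)
step 4: θ'=0.1250 (R=2.0000) → pose (4.3933, -0.6376, 0.1250)
step 5: θ'=1.1250 (R=-0.7500) → pose (3.8101, -1.0584, 1.1250)
step 6: θ'=1.0000 (R=-6.0000) → pose (4.1749, -0.4037, 1.0000)

(4.1749, -0.4037, 1.0000)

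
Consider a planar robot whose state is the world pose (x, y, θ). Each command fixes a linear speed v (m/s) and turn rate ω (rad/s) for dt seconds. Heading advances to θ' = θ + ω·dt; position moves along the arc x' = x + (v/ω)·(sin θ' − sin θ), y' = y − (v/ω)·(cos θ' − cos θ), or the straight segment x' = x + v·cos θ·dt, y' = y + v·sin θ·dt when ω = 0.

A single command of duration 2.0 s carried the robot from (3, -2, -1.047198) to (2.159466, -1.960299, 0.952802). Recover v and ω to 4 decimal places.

v = -0.5000, ω = 1.0000

Δθ = 0.952802 − -1.047198 = 2.000000
ω = Δθ/dt = 2.000000/2.0 = 1.0000
R = Δx/(sin θ' − sin θ) = -0.5000
v = R·ω = -0.5000·1.0000 = -0.5000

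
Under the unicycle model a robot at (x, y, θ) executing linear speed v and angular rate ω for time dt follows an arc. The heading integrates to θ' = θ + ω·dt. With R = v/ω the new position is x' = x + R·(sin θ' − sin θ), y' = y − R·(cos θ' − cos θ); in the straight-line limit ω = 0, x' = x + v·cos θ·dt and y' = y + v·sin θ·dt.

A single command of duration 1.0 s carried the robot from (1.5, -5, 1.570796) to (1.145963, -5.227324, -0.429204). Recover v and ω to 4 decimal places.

v = -0.5000, ω = -2.0000

Δθ = -0.429204 − 1.570796 = -2.000000
ω = Δθ/dt = -2.000000/1.0 = -2.0000
R = Δx/(sin θ' − sin θ) = 0.2500
v = R·ω = 0.2500·-2.0000 = -0.5000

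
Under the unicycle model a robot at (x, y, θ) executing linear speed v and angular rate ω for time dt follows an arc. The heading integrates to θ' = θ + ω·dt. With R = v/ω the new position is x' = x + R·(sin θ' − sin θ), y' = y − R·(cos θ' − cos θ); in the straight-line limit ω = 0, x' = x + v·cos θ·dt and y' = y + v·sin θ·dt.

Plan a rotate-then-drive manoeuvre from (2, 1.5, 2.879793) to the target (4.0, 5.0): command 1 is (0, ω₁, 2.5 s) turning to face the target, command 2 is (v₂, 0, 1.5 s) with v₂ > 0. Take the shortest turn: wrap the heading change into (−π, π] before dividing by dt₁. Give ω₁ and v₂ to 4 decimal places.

ω₁ = -0.7313, v₂ = 2.6874

heading to target = atan2(5−1.5, 4−2) = 1.0517
Δθ = wrap(1.0517 − 2.8798) = -1.8281; ω₁ = Δθ/dt₁ = -0.7313
distance = √((4−2)² + (5−1.5)²) = 4.0311; v₂ = distance/dt₂ = 2.6874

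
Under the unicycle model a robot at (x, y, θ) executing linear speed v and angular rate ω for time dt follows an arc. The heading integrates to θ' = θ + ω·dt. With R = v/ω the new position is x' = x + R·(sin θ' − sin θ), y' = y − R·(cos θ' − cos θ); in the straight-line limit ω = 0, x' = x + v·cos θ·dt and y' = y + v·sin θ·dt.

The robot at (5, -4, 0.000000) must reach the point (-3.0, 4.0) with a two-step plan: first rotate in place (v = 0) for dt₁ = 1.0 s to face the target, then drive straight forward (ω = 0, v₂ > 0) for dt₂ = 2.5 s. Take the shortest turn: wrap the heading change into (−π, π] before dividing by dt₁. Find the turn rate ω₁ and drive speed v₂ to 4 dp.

heading to target = atan2(4−-4, -3−5) = 2.3562
Δθ = wrap(2.3562 − 0.0000) = 2.3562; ω₁ = Δθ/dt₁ = 2.3562
distance = √((-3−5)² + (4−-4)²) = 11.3137; v₂ = distance/dt₂ = 4.5255

ω₁ = 2.3562, v₂ = 4.5255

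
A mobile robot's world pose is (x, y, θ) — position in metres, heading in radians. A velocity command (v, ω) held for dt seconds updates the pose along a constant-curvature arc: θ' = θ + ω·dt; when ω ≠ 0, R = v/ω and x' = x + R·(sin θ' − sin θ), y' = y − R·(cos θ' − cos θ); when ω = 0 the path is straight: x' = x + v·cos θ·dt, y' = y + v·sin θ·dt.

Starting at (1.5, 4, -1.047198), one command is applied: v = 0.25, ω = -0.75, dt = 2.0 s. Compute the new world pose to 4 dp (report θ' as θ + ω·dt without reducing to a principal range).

θ' = -1.0472 + -0.75·2.0 = -2.5472
R = v/ω = 0.25/-0.75 = -0.3333
x' = 1.5 + -0.3333·(sin -2.5472 − sin -1.0472) = 1.3980
y' = 4 − -0.3333·(cos -2.5472 − cos -1.0472) = 3.5572

(1.3980, 3.5572, -2.5472)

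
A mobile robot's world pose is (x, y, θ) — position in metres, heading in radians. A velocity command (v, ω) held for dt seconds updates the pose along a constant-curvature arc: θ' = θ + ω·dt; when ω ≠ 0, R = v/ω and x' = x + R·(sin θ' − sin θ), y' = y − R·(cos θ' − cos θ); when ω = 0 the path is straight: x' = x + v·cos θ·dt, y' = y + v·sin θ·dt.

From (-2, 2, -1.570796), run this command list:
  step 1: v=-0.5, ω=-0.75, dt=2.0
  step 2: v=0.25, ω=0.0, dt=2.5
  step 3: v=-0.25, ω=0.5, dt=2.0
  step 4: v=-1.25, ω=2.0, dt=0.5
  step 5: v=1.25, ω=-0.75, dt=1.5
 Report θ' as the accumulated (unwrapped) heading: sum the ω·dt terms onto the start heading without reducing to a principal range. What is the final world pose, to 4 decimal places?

step 1: θ'=-3.0708 (R=0.6667) → pose (-1.3805, 2.6650, -3.0708)
step 2: θ'=-3.0708 (straight) → pose (-2.0039, 2.6208, -3.0708)
step 3: θ'=-2.0708 (R=-0.5000) → pose (-1.6005, 2.8798, -2.0708)
step 4: θ'=-1.0708 (R=-0.6250) → pose (-1.6005, 3.4791, -1.0708)
step 5: θ'=-2.1958 (R=-1.6667) → pose (-1.7115, 1.7049, -2.1958)

(-1.7115, 1.7049, -2.1958)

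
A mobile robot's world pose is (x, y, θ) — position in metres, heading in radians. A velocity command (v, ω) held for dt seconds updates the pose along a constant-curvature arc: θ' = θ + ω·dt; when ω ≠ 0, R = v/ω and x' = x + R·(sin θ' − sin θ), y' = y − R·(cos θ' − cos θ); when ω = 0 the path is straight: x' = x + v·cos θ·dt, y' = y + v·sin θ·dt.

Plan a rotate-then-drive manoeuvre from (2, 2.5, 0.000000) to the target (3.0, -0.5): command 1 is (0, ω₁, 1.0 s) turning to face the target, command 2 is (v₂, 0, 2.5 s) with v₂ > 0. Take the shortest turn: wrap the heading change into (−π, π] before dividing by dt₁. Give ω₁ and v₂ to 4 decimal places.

ω₁ = -1.2490, v₂ = 1.2649

heading to target = atan2(-0.5−2.5, 3−2) = -1.2490
Δθ = wrap(-1.2490 − 0.0000) = -1.2490; ω₁ = Δθ/dt₁ = -1.2490
distance = √((3−2)² + (-0.5−2.5)²) = 3.1623; v₂ = distance/dt₂ = 1.2649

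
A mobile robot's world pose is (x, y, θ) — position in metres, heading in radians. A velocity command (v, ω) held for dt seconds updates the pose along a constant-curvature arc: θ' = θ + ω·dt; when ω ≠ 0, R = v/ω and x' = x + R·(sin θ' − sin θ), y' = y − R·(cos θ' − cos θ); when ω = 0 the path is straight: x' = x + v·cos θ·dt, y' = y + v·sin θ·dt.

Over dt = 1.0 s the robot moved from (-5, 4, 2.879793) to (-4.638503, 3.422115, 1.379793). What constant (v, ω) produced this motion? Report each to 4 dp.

Δθ = 1.379793 − 2.879793 = -1.500000
ω = Δθ/dt = -1.500000/1.0 = -1.5000
R = −Δy/(cos θ' − cos θ) = 0.5000
v = R·ω = 0.5000·-1.5000 = -0.7500

v = -0.7500, ω = -1.5000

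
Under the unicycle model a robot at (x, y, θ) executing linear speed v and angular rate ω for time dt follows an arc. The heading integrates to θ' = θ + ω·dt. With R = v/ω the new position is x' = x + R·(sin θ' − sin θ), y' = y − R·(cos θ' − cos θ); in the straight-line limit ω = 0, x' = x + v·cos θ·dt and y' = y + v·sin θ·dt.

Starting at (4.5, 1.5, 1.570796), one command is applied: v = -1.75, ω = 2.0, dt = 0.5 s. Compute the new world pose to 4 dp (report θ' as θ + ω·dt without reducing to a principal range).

θ' = 1.5708 + 2.0·0.5 = 2.5708
R = v/ω = -1.75/2.0 = -0.8750
x' = 4.5 + -0.8750·(sin 2.5708 − sin 1.5708) = 4.9022
y' = 1.5 − -0.8750·(cos 2.5708 − cos 1.5708) = 0.7637

(4.9022, 0.7637, 2.5708)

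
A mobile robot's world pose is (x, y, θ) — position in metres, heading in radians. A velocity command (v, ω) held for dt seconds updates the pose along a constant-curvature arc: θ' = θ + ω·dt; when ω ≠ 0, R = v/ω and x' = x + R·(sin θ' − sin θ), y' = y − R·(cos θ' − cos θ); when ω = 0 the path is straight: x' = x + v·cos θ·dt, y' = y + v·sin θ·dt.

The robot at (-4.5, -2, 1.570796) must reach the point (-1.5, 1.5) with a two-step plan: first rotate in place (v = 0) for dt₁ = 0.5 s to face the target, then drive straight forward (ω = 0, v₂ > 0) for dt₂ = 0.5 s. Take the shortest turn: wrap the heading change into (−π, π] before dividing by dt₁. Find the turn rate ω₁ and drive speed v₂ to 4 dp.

ω₁ = -1.4173, v₂ = 9.2195

heading to target = atan2(1.5−-2, -1.5−-4.5) = 0.8622
Δθ = wrap(0.8622 − 1.5708) = -0.7086; ω₁ = Δθ/dt₁ = -1.4173
distance = √((-1.5−-4.5)² + (1.5−-2)²) = 4.6098; v₂ = distance/dt₂ = 9.2195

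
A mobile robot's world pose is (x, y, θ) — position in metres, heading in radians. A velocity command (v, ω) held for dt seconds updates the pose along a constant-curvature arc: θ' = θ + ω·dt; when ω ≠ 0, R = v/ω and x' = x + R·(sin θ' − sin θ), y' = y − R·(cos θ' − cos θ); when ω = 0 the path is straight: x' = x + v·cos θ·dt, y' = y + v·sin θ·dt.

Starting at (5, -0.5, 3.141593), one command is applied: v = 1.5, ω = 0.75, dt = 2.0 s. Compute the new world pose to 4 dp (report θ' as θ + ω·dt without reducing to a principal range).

(3.0050, -2.3585, 4.6416)

θ' = 3.1416 + 0.75·2.0 = 4.6416
R = v/ω = 1.5/0.75 = 2.0000
x' = 5 + 2.0000·(sin 4.6416 − sin 3.1416) = 3.0050
y' = -0.5 − 2.0000·(cos 4.6416 − cos 3.1416) = -2.3585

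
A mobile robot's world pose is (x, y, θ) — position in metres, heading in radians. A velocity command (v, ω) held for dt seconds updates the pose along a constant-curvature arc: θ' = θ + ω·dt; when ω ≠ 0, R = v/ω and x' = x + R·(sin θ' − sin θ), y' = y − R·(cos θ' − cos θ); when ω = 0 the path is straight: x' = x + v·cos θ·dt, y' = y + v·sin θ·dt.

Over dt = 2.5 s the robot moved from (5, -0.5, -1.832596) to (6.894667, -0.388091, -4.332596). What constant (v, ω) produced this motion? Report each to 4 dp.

Δθ = -4.332596 − -1.832596 = -2.500000
ω = Δθ/dt = -2.500000/2.5 = -1.0000
R = Δx/(sin θ' − sin θ) = 1.0000
v = R·ω = 1.0000·-1.0000 = -1.0000

v = -1.0000, ω = -1.0000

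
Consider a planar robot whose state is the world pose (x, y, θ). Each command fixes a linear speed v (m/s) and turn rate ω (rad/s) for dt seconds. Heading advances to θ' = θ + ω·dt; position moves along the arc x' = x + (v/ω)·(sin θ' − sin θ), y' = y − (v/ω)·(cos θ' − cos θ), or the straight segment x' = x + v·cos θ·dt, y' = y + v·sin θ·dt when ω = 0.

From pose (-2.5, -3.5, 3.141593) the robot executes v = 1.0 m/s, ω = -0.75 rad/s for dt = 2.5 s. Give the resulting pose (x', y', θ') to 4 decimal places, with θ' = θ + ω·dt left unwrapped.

(-3.7721, -1.7673, 1.2666)

θ' = 3.1416 + -0.75·2.5 = 1.2666
R = v/ω = 1.0/-0.75 = -1.3333
x' = -2.5 + -1.3333·(sin 1.2666 − sin 3.1416) = -3.7721
y' = -3.5 − -1.3333·(cos 1.2666 − cos 3.1416) = -1.7673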